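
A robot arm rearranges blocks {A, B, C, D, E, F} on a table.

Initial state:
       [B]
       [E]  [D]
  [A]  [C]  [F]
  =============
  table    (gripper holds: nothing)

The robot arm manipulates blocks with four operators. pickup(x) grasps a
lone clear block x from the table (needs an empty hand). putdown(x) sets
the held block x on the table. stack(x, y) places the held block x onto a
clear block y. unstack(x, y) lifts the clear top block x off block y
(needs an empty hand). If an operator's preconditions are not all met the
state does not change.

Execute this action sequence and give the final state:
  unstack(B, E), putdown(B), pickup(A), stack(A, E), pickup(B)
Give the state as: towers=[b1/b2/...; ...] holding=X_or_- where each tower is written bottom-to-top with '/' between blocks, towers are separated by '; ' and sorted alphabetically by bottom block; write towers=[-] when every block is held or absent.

step 1 (unstack(B, E)): towers=[A; C/E; F/D] holding=B
step 2 (putdown(B)): towers=[A; B; C/E; F/D] holding=-
step 3 (pickup(A)): towers=[B; C/E; F/D] holding=A
step 4 (stack(A, E)): towers=[B; C/E/A; F/D] holding=-
step 5 (pickup(B)): towers=[C/E/A; F/D] holding=B

towers=[C/E/A; F/D] holding=B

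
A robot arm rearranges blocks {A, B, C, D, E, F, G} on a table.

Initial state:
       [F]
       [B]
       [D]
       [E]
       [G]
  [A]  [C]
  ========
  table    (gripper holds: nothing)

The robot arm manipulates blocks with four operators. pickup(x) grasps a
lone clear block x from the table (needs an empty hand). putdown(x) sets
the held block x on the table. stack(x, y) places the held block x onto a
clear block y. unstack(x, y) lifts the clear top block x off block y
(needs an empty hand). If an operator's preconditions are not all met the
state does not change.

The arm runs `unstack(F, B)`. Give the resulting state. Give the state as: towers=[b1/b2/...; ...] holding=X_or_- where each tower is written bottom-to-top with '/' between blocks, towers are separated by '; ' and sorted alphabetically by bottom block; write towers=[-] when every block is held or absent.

towers=[A; C/G/E/D/B] holding=F

before: towers=[A; C/G/E/D/B/F] holding=-
pre[unstack(F, B)]: on(F,B) ✓, clear(F) ✓, handempty ✓
all met → apply unstack(F, B)
after:  towers=[A; C/G/E/D/B] holding=F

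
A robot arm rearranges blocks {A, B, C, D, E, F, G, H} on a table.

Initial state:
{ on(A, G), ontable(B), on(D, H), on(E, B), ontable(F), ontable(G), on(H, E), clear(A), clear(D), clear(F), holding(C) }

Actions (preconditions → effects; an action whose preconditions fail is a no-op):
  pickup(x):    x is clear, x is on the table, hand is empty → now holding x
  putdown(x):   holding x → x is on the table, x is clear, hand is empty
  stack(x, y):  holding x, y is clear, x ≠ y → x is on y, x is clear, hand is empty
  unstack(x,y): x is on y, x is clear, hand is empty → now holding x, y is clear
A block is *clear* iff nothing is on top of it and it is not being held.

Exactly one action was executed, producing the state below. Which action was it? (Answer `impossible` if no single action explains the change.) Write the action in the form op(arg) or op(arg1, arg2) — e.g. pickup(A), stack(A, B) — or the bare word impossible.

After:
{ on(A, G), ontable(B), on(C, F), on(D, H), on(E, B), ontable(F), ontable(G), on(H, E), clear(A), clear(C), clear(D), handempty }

target: towers=[B/E/H/D; F/C; G/A] holding=-
        putdown(C) → towers=[B/E/H/D; C; F; G/A] holding=-
       stack(C, A) → towers=[B/E/H/D; F; G/A/C] holding=-
       stack(C, F) → towers=[B/E/H/D; F/C; G/A] holding=-  ← match
       stack(C, D) → towers=[B/E/H/D/C; F; G/A] holding=-

stack(C, F)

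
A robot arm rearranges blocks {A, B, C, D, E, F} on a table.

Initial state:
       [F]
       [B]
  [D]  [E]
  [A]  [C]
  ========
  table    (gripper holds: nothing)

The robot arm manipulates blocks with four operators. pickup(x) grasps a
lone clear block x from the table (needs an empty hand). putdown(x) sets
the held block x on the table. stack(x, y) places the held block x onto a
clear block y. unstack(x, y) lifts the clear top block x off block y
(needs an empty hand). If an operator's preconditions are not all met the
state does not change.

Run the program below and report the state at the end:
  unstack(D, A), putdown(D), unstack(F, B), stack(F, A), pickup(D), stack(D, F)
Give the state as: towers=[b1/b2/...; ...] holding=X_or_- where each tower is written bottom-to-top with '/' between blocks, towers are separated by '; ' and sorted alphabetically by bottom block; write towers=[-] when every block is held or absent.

towers=[A/F/D; C/E/B] holding=-

step 1 (unstack(D, A)): towers=[A; C/E/B/F] holding=D
step 2 (putdown(D)): towers=[A; C/E/B/F; D] holding=-
step 3 (unstack(F, B)): towers=[A; C/E/B; D] holding=F
step 4 (stack(F, A)): towers=[A/F; C/E/B; D] holding=-
step 5 (pickup(D)): towers=[A/F; C/E/B] holding=D
step 6 (stack(D, F)): towers=[A/F/D; C/E/B] holding=-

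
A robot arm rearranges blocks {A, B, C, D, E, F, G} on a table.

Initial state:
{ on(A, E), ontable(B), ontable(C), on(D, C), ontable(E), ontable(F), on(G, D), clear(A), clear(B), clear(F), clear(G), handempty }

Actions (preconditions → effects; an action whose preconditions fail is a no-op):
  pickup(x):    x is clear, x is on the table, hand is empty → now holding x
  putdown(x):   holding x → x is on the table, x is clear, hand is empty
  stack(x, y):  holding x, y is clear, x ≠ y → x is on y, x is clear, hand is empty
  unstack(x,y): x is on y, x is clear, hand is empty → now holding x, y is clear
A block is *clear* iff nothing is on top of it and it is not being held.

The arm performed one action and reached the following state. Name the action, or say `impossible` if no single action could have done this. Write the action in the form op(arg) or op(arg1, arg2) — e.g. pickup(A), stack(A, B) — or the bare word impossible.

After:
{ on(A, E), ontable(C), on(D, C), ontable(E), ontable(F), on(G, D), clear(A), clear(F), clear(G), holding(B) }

target: towers=[C/D/G; E/A; F] holding=B
         pickup(B) → towers=[C/D/G; E/A; F] holding=B  ← match
         pickup(F) → towers=[B; C/D/G; E/A] holding=F
     unstack(G, D) → towers=[B; C/D; E/A; F] holding=G
     unstack(A, E) → towers=[B; C/D/G; E; F] holding=A

pickup(B)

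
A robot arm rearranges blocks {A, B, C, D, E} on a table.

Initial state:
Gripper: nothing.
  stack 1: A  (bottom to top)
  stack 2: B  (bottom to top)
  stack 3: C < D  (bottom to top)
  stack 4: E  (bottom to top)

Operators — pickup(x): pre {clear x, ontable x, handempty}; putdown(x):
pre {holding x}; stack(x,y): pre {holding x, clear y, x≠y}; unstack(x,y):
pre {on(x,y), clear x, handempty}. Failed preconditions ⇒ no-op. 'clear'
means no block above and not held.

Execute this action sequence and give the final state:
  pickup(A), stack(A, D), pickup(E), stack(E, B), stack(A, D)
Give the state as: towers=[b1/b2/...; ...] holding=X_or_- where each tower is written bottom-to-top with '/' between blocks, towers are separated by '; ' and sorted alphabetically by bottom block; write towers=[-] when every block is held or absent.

towers=[B/E; C/D/A] holding=-

step 1 (pickup(A)): towers=[B; C/D; E] holding=A
step 2 (stack(A, D)): towers=[B; C/D/A; E] holding=-
step 3 (pickup(E)): towers=[B; C/D/A] holding=E
step 4 (stack(E, B)): towers=[B/E; C/D/A] holding=-
step 5 (stack(A, D)) [no-op]: towers=[B/E; C/D/A] holding=-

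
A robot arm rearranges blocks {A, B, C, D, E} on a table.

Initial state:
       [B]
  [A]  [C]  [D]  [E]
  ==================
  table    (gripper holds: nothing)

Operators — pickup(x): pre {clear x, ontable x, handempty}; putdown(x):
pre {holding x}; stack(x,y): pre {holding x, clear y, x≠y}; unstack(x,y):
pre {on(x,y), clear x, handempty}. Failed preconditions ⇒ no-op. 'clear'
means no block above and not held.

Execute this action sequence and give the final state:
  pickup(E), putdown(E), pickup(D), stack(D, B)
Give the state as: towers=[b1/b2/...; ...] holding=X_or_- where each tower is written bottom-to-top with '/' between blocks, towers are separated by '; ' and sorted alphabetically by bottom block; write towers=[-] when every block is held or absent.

towers=[A; C/B/D; E] holding=-

step 1 (pickup(E)): towers=[A; C/B; D] holding=E
step 2 (putdown(E)): towers=[A; C/B; D; E] holding=-
step 3 (pickup(D)): towers=[A; C/B; E] holding=D
step 4 (stack(D, B)): towers=[A; C/B/D; E] holding=-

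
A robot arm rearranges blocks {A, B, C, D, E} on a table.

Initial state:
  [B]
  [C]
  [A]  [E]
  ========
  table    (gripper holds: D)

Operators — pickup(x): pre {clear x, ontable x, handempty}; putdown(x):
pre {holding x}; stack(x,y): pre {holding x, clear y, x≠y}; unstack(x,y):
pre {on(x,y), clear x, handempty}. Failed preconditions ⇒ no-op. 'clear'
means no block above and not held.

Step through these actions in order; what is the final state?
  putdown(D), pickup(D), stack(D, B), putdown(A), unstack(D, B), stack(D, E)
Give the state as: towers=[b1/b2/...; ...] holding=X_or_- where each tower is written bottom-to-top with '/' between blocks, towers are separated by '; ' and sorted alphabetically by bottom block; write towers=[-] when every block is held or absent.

towers=[A/C/B; E/D] holding=-

step 1 (putdown(D)): towers=[A/C/B; D; E] holding=-
step 2 (pickup(D)): towers=[A/C/B; E] holding=D
step 3 (stack(D, B)): towers=[A/C/B/D; E] holding=-
step 4 (putdown(A)) [no-op]: towers=[A/C/B/D; E] holding=-
step 5 (unstack(D, B)): towers=[A/C/B; E] holding=D
step 6 (stack(D, E)): towers=[A/C/B; E/D] holding=-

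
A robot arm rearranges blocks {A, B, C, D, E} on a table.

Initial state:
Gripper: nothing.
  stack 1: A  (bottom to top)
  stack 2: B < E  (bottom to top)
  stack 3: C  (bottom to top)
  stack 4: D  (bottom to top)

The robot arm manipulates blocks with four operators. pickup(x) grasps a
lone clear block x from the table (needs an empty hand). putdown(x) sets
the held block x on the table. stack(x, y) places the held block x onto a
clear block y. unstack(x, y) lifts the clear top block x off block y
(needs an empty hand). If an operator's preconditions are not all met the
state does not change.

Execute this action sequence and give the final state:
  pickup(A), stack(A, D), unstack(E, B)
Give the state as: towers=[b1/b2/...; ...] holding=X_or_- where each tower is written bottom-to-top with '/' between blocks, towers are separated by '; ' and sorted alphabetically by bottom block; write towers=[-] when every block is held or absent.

towers=[B; C; D/A] holding=E

step 1 (pickup(A)): towers=[B/E; C; D] holding=A
step 2 (stack(A, D)): towers=[B/E; C; D/A] holding=-
step 3 (unstack(E, B)): towers=[B; C; D/A] holding=E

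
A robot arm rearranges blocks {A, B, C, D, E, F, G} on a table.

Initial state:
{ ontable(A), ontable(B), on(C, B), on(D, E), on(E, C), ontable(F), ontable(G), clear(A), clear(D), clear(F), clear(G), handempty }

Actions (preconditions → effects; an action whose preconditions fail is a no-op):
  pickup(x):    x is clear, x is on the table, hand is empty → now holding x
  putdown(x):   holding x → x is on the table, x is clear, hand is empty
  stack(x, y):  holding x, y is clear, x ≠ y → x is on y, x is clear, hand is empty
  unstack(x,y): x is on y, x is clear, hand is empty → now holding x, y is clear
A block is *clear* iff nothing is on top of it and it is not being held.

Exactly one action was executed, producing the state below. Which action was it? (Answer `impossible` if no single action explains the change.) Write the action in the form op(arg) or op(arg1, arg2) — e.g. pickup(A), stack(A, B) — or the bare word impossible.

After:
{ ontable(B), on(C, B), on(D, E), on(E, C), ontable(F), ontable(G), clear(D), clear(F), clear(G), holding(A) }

pickup(A)

target: towers=[B/C/E/D; F; G] holding=A
         pickup(F) → towers=[A; B/C/E/D; G] holding=F
         pickup(G) → towers=[A; B/C/E/D; F] holding=G
     unstack(D, E) → towers=[A; B/C/E; F; G] holding=D
         pickup(A) → towers=[B/C/E/D; F; G] holding=A  ← match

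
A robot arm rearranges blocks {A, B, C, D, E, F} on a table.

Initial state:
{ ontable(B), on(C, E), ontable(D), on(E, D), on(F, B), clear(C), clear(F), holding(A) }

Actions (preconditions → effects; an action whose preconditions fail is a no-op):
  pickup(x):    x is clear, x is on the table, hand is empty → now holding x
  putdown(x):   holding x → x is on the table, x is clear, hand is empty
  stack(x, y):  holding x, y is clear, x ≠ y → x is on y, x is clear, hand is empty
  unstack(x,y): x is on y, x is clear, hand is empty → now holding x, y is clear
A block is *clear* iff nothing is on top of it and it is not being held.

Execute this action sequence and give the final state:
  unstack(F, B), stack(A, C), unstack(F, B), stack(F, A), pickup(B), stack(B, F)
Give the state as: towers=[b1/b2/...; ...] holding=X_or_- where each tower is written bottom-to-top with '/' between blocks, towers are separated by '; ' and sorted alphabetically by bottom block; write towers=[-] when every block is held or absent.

towers=[D/E/C/A/F/B] holding=-

step 1 (unstack(F, B)) [no-op]: towers=[B/F; D/E/C] holding=A
step 2 (stack(A, C)): towers=[B/F; D/E/C/A] holding=-
step 3 (unstack(F, B)): towers=[B; D/E/C/A] holding=F
step 4 (stack(F, A)): towers=[B; D/E/C/A/F] holding=-
step 5 (pickup(B)): towers=[D/E/C/A/F] holding=B
step 6 (stack(B, F)): towers=[D/E/C/A/F/B] holding=-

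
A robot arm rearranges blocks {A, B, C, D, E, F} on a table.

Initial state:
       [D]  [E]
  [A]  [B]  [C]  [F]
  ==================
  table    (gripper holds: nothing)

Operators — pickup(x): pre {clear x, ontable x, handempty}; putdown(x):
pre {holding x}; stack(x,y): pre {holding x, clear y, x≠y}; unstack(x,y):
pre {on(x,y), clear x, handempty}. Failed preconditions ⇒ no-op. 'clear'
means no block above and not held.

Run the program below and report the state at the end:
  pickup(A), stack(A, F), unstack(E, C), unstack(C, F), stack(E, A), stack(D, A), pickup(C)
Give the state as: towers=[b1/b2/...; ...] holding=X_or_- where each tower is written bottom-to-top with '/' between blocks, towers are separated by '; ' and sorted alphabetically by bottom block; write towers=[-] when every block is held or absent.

towers=[B/D; F/A/E] holding=C

step 1 (pickup(A)): towers=[B/D; C/E; F] holding=A
step 2 (stack(A, F)): towers=[B/D; C/E; F/A] holding=-
step 3 (unstack(E, C)): towers=[B/D; C; F/A] holding=E
step 4 (unstack(C, F)) [no-op]: towers=[B/D; C; F/A] holding=E
step 5 (stack(E, A)): towers=[B/D; C; F/A/E] holding=-
step 6 (stack(D, A)) [no-op]: towers=[B/D; C; F/A/E] holding=-
step 7 (pickup(C)): towers=[B/D; F/A/E] holding=C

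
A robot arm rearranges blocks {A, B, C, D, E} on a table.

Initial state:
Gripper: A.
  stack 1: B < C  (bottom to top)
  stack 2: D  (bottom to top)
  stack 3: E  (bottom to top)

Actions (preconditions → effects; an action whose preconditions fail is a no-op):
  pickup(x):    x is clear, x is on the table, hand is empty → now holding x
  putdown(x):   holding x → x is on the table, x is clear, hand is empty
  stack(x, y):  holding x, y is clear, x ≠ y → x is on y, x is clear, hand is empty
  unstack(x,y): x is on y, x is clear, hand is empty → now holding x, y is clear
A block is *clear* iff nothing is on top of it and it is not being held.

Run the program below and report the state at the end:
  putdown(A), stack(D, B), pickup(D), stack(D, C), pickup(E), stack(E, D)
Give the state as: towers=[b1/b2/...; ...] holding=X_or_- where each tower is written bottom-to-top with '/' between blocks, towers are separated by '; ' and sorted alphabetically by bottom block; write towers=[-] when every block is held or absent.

step 1 (putdown(A)): towers=[A; B/C; D; E] holding=-
step 2 (stack(D, B)) [no-op]: towers=[A; B/C; D; E] holding=-
step 3 (pickup(D)): towers=[A; B/C; E] holding=D
step 4 (stack(D, C)): towers=[A; B/C/D; E] holding=-
step 5 (pickup(E)): towers=[A; B/C/D] holding=E
step 6 (stack(E, D)): towers=[A; B/C/D/E] holding=-

towers=[A; B/C/D/E] holding=-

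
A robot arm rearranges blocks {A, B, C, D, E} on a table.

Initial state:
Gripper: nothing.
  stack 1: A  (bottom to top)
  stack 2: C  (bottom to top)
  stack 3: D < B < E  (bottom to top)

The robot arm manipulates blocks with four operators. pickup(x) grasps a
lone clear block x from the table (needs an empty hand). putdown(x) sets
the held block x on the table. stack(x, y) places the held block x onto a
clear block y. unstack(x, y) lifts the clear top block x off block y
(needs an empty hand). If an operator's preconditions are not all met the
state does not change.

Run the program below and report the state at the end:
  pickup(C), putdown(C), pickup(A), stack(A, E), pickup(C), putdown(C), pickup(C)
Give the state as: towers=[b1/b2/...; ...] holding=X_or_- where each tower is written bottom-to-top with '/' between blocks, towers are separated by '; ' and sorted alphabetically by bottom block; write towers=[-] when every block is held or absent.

step 1 (pickup(C)): towers=[A; D/B/E] holding=C
step 2 (putdown(C)): towers=[A; C; D/B/E] holding=-
step 3 (pickup(A)): towers=[C; D/B/E] holding=A
step 4 (stack(A, E)): towers=[C; D/B/E/A] holding=-
step 5 (pickup(C)): towers=[D/B/E/A] holding=C
step 6 (putdown(C)): towers=[C; D/B/E/A] holding=-
step 7 (pickup(C)): towers=[D/B/E/A] holding=C

towers=[D/B/E/A] holding=C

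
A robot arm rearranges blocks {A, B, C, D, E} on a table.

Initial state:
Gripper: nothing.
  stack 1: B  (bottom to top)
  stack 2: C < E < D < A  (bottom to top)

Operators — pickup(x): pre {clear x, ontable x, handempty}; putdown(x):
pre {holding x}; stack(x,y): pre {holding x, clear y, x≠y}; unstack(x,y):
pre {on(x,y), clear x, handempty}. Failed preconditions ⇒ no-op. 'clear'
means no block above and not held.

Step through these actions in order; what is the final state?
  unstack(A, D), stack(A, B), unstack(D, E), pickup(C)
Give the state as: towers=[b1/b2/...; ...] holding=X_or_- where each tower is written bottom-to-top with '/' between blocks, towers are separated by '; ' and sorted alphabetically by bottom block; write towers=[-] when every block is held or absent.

towers=[B/A; C/E] holding=D

step 1 (unstack(A, D)): towers=[B; C/E/D] holding=A
step 2 (stack(A, B)): towers=[B/A; C/E/D] holding=-
step 3 (unstack(D, E)): towers=[B/A; C/E] holding=D
step 4 (pickup(C)) [no-op]: towers=[B/A; C/E] holding=D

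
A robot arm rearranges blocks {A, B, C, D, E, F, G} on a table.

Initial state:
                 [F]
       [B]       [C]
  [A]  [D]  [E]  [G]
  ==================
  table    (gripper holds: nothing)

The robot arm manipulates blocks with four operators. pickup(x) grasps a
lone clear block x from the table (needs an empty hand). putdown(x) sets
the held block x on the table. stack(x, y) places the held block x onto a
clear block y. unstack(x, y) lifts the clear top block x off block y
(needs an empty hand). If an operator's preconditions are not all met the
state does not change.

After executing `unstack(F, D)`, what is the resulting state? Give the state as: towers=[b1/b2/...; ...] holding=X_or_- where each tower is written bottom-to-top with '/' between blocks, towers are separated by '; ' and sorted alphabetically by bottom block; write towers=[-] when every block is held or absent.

towers=[A; D/B; E; G/C/F] holding=-

before: towers=[A; D/B; E; G/C/F] holding=-
pre[unstack(F, D)]: on(F,D) no, clear(F) yes, handempty yes
on(F,D) unmet → unstack(F, D) is a no-op
after:  towers=[A; D/B; E; G/C/F] holding=-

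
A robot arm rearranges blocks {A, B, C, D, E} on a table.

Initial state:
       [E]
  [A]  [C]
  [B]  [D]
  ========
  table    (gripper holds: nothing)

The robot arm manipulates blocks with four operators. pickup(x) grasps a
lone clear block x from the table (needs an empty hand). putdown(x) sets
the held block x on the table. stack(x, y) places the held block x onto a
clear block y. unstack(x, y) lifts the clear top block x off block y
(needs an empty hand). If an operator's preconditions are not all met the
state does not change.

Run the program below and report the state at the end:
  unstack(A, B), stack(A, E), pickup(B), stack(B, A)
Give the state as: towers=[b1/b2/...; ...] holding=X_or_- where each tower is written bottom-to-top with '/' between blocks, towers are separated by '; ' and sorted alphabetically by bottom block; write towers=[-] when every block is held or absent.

step 1 (unstack(A, B)): towers=[B; D/C/E] holding=A
step 2 (stack(A, E)): towers=[B; D/C/E/A] holding=-
step 3 (pickup(B)): towers=[D/C/E/A] holding=B
step 4 (stack(B, A)): towers=[D/C/E/A/B] holding=-

towers=[D/C/E/A/B] holding=-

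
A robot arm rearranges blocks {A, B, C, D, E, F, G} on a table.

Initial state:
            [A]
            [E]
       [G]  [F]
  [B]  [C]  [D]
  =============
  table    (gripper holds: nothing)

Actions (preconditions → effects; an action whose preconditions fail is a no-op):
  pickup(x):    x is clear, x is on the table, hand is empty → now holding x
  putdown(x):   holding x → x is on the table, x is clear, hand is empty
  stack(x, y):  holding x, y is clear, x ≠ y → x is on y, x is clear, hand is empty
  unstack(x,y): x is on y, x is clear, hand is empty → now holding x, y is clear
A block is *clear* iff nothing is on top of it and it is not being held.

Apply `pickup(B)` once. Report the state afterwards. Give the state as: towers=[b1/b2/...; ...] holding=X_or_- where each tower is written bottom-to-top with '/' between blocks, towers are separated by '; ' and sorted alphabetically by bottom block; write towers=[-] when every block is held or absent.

towers=[C/G; D/F/E/A] holding=B

before: towers=[B; C/G; D/F/E/A] holding=-
pre[pickup(B)]: clear(B) ✓, ontable(B) ✓, handempty ✓
all met → apply pickup(B)
after:  towers=[C/G; D/F/E/A] holding=B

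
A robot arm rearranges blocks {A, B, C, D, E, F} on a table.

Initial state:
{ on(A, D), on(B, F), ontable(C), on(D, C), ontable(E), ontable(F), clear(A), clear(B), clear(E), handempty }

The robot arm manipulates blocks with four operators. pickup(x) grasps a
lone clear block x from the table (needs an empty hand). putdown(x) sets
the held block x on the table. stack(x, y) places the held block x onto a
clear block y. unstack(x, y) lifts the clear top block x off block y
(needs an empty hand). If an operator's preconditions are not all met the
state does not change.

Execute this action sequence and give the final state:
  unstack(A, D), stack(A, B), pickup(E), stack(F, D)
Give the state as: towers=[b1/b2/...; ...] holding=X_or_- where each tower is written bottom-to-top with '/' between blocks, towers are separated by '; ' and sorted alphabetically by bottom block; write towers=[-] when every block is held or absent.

towers=[C/D; F/B/A] holding=E

step 1 (unstack(A, D)): towers=[C/D; E; F/B] holding=A
step 2 (stack(A, B)): towers=[C/D; E; F/B/A] holding=-
step 3 (pickup(E)): towers=[C/D; F/B/A] holding=E
step 4 (stack(F, D)) [no-op]: towers=[C/D; F/B/A] holding=E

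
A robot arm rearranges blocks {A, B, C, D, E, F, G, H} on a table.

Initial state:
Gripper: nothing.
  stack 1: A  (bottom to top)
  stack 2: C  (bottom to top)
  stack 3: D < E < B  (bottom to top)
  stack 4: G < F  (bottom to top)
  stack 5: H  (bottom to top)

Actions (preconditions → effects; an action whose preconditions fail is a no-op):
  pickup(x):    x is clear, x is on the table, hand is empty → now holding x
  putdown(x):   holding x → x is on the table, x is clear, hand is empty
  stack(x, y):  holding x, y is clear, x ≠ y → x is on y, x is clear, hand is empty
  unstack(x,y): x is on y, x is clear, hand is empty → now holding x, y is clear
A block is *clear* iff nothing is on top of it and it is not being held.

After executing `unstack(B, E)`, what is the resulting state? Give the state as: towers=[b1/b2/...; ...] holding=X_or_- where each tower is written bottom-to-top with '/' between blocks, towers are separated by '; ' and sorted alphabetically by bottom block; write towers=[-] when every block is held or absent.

before: towers=[A; C; D/E/B; G/F; H] holding=-
pre[unstack(B, E)]: on(B,E) yes, clear(B) yes, handempty yes
all met → apply unstack(B, E)
after:  towers=[A; C; D/E; G/F; H] holding=B

towers=[A; C; D/E; G/F; H] holding=B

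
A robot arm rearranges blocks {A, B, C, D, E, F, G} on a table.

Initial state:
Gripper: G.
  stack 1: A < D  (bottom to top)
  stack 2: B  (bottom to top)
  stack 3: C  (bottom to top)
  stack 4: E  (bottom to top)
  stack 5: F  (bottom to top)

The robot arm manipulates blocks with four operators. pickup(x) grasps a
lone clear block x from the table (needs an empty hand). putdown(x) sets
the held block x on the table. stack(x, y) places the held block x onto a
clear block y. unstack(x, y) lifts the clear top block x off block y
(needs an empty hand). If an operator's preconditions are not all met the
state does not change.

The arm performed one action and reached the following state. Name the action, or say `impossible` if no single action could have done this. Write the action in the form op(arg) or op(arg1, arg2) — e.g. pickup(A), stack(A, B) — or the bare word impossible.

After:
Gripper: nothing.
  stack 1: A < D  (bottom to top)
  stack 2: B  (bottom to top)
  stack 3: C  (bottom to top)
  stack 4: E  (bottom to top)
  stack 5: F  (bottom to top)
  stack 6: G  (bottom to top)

target: towers=[A/D; B; C; E; F; G] holding=-
        putdown(G) → towers=[A/D; B; C; E; F; G] holding=-  ← match
       stack(G, B) → towers=[A/D; B/G; C; E; F] holding=-
       stack(G, F) → towers=[A/D; B; C; E; F/G] holding=-
       stack(G, D) → towers=[A/D/G; B; C; E; F] holding=-
       stack(G, E) → towers=[A/D; B; C; E/G; F] holding=-
       stack(G, C) → towers=[A/D; B; C/G; E; F] holding=-

putdown(G)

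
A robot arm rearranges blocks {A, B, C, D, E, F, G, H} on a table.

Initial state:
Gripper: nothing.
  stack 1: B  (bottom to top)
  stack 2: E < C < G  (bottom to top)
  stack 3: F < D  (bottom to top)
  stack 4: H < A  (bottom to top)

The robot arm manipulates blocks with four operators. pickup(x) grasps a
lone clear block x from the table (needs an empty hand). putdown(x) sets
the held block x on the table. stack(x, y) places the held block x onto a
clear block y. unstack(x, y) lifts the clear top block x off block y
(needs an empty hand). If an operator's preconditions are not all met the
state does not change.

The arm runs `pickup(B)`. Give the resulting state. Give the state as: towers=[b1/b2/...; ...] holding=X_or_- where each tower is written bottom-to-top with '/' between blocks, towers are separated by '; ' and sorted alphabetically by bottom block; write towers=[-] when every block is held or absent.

before: towers=[B; E/C/G; F/D; H/A] holding=-
pre[pickup(B)]: clear(B) yes, ontable(B) yes, handempty yes
all met → apply pickup(B)
after:  towers=[E/C/G; F/D; H/A] holding=B

towers=[E/C/G; F/D; H/A] holding=B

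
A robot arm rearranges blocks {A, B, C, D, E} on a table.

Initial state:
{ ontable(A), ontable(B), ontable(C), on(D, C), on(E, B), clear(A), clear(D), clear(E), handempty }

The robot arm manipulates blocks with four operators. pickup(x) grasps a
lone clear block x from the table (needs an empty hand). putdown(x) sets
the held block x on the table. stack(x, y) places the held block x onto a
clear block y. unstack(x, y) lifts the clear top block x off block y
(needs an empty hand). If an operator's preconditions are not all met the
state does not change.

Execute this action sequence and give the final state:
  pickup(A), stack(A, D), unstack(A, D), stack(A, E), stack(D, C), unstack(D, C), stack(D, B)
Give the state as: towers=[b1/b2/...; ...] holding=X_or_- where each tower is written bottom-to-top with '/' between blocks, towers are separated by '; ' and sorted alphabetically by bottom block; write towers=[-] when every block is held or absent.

towers=[B/E/A; C] holding=D

step 1 (pickup(A)): towers=[B/E; C/D] holding=A
step 2 (stack(A, D)): towers=[B/E; C/D/A] holding=-
step 3 (unstack(A, D)): towers=[B/E; C/D] holding=A
step 4 (stack(A, E)): towers=[B/E/A; C/D] holding=-
step 5 (stack(D, C)) [no-op]: towers=[B/E/A; C/D] holding=-
step 6 (unstack(D, C)): towers=[B/E/A; C] holding=D
step 7 (stack(D, B)) [no-op]: towers=[B/E/A; C] holding=D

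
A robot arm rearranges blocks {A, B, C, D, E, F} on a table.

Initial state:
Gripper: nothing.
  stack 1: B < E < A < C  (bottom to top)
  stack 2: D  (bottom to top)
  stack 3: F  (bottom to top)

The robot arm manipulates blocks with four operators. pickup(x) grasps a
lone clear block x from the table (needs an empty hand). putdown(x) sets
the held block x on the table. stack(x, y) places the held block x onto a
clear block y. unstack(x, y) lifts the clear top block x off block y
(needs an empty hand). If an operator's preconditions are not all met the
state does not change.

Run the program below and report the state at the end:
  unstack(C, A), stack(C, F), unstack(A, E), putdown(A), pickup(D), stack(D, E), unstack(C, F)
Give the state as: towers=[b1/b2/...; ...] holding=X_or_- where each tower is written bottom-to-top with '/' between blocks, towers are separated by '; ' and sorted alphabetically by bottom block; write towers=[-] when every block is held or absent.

towers=[A; B/E/D; F] holding=C

step 1 (unstack(C, A)): towers=[B/E/A; D; F] holding=C
step 2 (stack(C, F)): towers=[B/E/A; D; F/C] holding=-
step 3 (unstack(A, E)): towers=[B/E; D; F/C] holding=A
step 4 (putdown(A)): towers=[A; B/E; D; F/C] holding=-
step 5 (pickup(D)): towers=[A; B/E; F/C] holding=D
step 6 (stack(D, E)): towers=[A; B/E/D; F/C] holding=-
step 7 (unstack(C, F)): towers=[A; B/E/D; F] holding=C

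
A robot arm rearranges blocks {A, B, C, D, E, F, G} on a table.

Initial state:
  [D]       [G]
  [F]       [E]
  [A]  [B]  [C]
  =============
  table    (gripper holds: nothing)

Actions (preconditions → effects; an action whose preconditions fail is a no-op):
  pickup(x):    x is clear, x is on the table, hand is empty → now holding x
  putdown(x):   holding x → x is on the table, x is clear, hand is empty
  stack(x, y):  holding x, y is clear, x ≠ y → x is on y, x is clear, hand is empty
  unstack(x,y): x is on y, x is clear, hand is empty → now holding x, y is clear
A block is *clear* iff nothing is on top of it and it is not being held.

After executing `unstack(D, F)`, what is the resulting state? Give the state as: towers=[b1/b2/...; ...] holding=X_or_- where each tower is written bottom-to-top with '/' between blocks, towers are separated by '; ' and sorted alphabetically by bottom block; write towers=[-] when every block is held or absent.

towers=[A/F; B; C/E/G] holding=D

before: towers=[A/F/D; B; C/E/G] holding=-
pre[unstack(D, F)]: on(D,F) ✓, clear(D) ✓, handempty ✓
all met → apply unstack(D, F)
after:  towers=[A/F; B; C/E/G] holding=D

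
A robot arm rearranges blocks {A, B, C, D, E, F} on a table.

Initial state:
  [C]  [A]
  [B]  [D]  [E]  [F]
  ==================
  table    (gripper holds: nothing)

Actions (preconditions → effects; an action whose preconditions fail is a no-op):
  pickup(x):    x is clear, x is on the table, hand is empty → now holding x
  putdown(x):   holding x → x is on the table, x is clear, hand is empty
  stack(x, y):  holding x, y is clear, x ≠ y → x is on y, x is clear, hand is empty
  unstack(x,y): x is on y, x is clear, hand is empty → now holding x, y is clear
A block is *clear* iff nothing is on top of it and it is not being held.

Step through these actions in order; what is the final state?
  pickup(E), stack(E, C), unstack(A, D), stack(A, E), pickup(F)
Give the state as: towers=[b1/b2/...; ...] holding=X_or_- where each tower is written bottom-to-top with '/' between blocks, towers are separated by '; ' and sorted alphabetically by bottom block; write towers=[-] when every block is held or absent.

towers=[B/C/E/A; D] holding=F

step 1 (pickup(E)): towers=[B/C; D/A; F] holding=E
step 2 (stack(E, C)): towers=[B/C/E; D/A; F] holding=-
step 3 (unstack(A, D)): towers=[B/C/E; D; F] holding=A
step 4 (stack(A, E)): towers=[B/C/E/A; D; F] holding=-
step 5 (pickup(F)): towers=[B/C/E/A; D] holding=F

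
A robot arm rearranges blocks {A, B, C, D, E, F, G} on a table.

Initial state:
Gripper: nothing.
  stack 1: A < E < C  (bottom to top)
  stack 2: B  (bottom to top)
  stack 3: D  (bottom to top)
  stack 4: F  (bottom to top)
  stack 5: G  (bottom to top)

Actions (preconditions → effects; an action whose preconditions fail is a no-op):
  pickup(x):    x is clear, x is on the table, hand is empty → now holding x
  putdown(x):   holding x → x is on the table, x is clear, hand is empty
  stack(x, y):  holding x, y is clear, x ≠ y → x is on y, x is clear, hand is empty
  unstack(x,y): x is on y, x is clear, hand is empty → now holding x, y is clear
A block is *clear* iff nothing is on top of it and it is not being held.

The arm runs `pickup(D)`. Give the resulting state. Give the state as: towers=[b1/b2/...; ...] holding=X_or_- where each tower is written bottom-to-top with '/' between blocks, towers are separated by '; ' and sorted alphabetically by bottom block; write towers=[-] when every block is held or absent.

towers=[A/E/C; B; F; G] holding=D

before: towers=[A/E/C; B; D; F; G] holding=-
pre[pickup(D)]: clear(D) yes, ontable(D) yes, handempty yes
all met → apply pickup(D)
after:  towers=[A/E/C; B; F; G] holding=D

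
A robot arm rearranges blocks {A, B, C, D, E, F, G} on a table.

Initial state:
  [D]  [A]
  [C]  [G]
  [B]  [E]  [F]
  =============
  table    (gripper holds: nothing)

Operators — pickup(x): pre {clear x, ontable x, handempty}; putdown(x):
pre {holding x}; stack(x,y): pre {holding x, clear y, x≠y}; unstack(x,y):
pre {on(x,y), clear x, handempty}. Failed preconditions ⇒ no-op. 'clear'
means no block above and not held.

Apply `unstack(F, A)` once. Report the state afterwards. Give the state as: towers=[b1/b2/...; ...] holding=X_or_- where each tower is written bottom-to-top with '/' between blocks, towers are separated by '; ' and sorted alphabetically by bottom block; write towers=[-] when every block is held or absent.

before: towers=[B/C/D; E/G/A; F] holding=-
pre[unstack(F, A)]: on(F,A) ✗, clear(F) ✓, handempty ✓
on(F,A) unmet → unstack(F, A) is a no-op
after:  towers=[B/C/D; E/G/A; F] holding=-

towers=[B/C/D; E/G/A; F] holding=-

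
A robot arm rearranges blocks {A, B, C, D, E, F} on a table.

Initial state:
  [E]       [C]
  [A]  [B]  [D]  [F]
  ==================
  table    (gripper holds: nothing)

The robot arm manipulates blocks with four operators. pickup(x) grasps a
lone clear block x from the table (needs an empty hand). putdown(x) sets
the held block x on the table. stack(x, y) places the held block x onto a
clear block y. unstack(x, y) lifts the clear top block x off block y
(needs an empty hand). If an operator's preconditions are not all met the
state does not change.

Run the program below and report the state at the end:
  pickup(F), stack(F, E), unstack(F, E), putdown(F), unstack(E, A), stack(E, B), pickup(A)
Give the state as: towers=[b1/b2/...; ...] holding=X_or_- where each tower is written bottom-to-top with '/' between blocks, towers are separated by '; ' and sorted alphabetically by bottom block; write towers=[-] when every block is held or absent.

step 1 (pickup(F)): towers=[A/E; B; D/C] holding=F
step 2 (stack(F, E)): towers=[A/E/F; B; D/C] holding=-
step 3 (unstack(F, E)): towers=[A/E; B; D/C] holding=F
step 4 (putdown(F)): towers=[A/E; B; D/C; F] holding=-
step 5 (unstack(E, A)): towers=[A; B; D/C; F] holding=E
step 6 (stack(E, B)): towers=[A; B/E; D/C; F] holding=-
step 7 (pickup(A)): towers=[B/E; D/C; F] holding=A

towers=[B/E; D/C; F] holding=A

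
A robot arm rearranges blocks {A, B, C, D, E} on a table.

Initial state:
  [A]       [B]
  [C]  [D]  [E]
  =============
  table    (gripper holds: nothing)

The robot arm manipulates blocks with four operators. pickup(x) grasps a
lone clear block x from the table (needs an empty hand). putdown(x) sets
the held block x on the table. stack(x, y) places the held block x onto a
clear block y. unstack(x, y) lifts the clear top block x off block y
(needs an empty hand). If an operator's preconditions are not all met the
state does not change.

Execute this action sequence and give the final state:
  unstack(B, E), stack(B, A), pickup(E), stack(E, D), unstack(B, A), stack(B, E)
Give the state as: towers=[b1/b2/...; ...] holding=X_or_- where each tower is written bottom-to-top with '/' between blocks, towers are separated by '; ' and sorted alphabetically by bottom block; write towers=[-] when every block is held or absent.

step 1 (unstack(B, E)): towers=[C/A; D; E] holding=B
step 2 (stack(B, A)): towers=[C/A/B; D; E] holding=-
step 3 (pickup(E)): towers=[C/A/B; D] holding=E
step 4 (stack(E, D)): towers=[C/A/B; D/E] holding=-
step 5 (unstack(B, A)): towers=[C/A; D/E] holding=B
step 6 (stack(B, E)): towers=[C/A; D/E/B] holding=-

towers=[C/A; D/E/B] holding=-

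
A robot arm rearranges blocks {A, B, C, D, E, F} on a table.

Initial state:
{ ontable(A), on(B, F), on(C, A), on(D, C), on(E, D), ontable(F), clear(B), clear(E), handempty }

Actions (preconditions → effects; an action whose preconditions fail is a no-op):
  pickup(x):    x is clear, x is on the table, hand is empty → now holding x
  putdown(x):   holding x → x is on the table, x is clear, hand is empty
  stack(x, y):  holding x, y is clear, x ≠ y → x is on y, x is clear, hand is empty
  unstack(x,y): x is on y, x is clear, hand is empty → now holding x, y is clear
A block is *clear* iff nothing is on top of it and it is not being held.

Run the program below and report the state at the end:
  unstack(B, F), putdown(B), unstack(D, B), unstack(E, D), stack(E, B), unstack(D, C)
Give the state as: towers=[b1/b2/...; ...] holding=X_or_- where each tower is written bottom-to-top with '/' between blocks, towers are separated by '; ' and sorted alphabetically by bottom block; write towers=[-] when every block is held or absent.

towers=[A/C; B/E; F] holding=D

step 1 (unstack(B, F)): towers=[A/C/D/E; F] holding=B
step 2 (putdown(B)): towers=[A/C/D/E; B; F] holding=-
step 3 (unstack(D, B)) [no-op]: towers=[A/C/D/E; B; F] holding=-
step 4 (unstack(E, D)): towers=[A/C/D; B; F] holding=E
step 5 (stack(E, B)): towers=[A/C/D; B/E; F] holding=-
step 6 (unstack(D, C)): towers=[A/C; B/E; F] holding=D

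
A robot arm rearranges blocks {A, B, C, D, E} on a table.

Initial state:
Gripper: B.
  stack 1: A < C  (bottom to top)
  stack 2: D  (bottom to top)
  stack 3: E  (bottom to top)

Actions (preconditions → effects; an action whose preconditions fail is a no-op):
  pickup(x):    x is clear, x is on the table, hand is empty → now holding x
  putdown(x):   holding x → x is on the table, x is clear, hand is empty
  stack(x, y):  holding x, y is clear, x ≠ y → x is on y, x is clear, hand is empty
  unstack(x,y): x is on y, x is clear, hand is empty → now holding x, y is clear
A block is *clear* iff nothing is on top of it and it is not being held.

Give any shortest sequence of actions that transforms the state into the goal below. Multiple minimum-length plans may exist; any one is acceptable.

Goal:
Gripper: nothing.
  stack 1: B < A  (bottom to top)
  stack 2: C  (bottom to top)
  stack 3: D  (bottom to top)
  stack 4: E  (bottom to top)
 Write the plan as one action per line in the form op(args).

step 1 (putdown(B)): towers=[A/C; B; D; E] holding=-
step 2 (unstack(C, A)): towers=[A; B; D; E] holding=C
step 3 (putdown(C)): towers=[A; B; C; D; E] holding=-
step 4 (pickup(A)): towers=[B; C; D; E] holding=A
step 5 (stack(A, B)): towers=[B/A; C; D; E] holding=-
goal check: towers=[B/A; C; D; E] holding=- — reached (length 5, optimal by BFS)

putdown(B)
unstack(C, A)
putdown(C)
pickup(A)
stack(A, B)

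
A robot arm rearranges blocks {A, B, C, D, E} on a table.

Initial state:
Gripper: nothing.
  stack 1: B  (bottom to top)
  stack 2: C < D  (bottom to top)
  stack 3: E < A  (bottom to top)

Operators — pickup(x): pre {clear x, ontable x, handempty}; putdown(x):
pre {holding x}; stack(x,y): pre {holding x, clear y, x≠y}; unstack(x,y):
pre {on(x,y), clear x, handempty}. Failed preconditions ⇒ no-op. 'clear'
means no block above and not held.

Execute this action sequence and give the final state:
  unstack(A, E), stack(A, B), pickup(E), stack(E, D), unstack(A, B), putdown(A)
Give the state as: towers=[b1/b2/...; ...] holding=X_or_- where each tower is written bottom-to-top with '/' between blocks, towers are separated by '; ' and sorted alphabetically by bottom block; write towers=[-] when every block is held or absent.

step 1 (unstack(A, E)): towers=[B; C/D; E] holding=A
step 2 (stack(A, B)): towers=[B/A; C/D; E] holding=-
step 3 (pickup(E)): towers=[B/A; C/D] holding=E
step 4 (stack(E, D)): towers=[B/A; C/D/E] holding=-
step 5 (unstack(A, B)): towers=[B; C/D/E] holding=A
step 6 (putdown(A)): towers=[A; B; C/D/E] holding=-

towers=[A; B; C/D/E] holding=-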